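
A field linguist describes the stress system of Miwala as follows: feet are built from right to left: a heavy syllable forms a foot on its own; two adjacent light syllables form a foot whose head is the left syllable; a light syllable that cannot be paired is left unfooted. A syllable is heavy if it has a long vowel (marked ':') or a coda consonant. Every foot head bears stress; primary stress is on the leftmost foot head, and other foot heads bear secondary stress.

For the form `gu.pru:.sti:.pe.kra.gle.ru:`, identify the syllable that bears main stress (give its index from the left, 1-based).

2

Weights: 1 gu L, 2 pru: H, 3 sti: H, 4 pe L, 5 kra L, 6 gle L, 7 ru: H.
Parse right to left (heavy = foot alone; LL = one foot; stranded L unfooted): gu (ˈpru:) (ˈsti:) pe (ˈkra.gle) (ˈru:).
Foot heads: 2, 3, 5, 7.
Primary stress on the leftmost head = syllable 2.
Primary stress: syllable 2 → gu.ˈpru:.sti:.pe.kra.gle.ru:.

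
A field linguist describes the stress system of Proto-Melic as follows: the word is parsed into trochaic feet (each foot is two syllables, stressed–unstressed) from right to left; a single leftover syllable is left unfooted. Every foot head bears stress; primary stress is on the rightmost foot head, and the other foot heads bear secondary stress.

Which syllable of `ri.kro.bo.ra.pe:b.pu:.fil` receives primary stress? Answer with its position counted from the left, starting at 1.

6

Parse right to left into trochaic (ˈσσ) feet: ri (ˈkro.bo) (ˈra.pe:b) (ˈpu:.fil). Syllable 1 is left unfooted.
Foot heads (stressed positions): 2, 4, 6.
End Rule Rightmost: primary stress on the rightmost head = syllable 6.
Primary stress: syllable 6 → ri.kro.bo.ra.pe:b.ˈpu:.fil.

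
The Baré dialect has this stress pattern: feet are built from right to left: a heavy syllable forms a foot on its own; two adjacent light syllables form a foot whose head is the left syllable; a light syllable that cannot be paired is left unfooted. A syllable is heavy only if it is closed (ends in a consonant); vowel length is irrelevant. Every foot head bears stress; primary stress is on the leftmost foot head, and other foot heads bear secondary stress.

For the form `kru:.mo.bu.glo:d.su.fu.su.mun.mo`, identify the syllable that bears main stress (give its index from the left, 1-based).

2

Weights: 1 kru: L, 2 mo L, 3 bu L, 4 glo:d H, 5 su L, 6 fu L, 7 su L, 8 mun H, 9 mo L.
Parse right to left (heavy = foot alone; LL = one foot; stranded L unfooted): kru: (ˈmo.bu) (ˈglo:d) su (ˈfu.su) (ˈmun) mo.
Foot heads: 2, 4, 6, 8.
Primary stress on the leftmost head = syllable 2.
Primary stress: syllable 2 → kru:.ˈmo.bu.glo:d.su.fu.su.mun.mo.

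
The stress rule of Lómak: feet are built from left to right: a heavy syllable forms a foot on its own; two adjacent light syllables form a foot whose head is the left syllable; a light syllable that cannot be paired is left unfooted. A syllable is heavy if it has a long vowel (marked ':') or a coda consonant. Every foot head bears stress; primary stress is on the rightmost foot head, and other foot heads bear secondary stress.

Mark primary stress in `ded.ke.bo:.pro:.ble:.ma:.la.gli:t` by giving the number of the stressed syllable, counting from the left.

8

Weights: 1 ded H, 2 ke L, 3 bo: H, 4 pro: H, 5 ble: H, 6 ma: H, 7 la L, 8 gli:t H.
Parse left to right (heavy = foot alone; LL = one foot; stranded L unfooted): (ˈded) ke (ˈbo:) (ˈpro:) (ˈble:) (ˈma:) la (ˈgli:t).
Foot heads: 1, 3, 4, 5, 6, 8.
Primary stress on the rightmost head = syllable 8.
Primary stress: syllable 8 → ded.ke.bo:.pro:.ble:.ma:.la.ˈgli:t.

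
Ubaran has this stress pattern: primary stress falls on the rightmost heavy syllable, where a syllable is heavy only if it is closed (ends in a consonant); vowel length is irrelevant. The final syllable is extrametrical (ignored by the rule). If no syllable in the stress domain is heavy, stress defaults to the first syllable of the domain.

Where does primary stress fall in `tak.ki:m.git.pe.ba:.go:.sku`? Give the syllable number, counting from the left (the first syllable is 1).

The final syllable (7, sku) is extrametrical; the stress domain is syllables 1–6.
Weights: 1 tak H, 2 ki:m H, 3 git H, 4 pe L, 5 ba: L, 6 go: L.
Heavy syllables in the domain: 1, 2, 3. The rightmost is syllable 3 (git).
Primary stress: syllable 3 → tak.ki:m.ˈgit.pe.ba:.go:.sku.

3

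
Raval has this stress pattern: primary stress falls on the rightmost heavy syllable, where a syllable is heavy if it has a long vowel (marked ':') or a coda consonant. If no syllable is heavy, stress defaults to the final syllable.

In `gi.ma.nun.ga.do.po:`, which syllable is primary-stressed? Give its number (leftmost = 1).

Weights: 1 gi L, 2 ma L, 3 nun H, 4 ga L, 5 do L, 6 po: H.
Heavy syllables in the domain: 3, 6. The rightmost is syllable 6 (po:).
Primary stress: syllable 6 → gi.ma.nun.ga.do.ˈpo:.

6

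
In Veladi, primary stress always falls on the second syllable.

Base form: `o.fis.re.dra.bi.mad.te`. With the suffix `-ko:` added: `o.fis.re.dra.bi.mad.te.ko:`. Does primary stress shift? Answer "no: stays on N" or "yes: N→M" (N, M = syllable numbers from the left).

no: stays on 2

Base `o.fis.re.dra.bi.mad.te` (7 syllables):
  The word has 7 syllables; the second syllable is syllable 2 (fis).
  → primary stress on syllable 2.
Suffixed `o.fis.re.dra.bi.mad.te.ko:` (8 syllables):
  The word has 8 syllables; the second syllable is syllable 2 (fis).
  → primary stress on syllable 2.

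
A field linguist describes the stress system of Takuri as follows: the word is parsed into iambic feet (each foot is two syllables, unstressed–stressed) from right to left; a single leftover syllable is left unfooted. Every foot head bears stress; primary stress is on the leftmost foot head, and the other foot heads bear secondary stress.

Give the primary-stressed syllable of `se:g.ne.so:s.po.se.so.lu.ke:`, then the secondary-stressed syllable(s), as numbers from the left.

primary 2, secondary 4, 6, 8

Parse right to left into iambic (σˈσ) feet: (se:g.ˈne) (so:s.ˈpo) (se.ˈso) (lu.ˈke:).
Foot heads (stressed positions): 2, 4, 6, 8.
End Rule Leftmost: primary stress on the leftmost head = syllable 2.
Secondary stress on 4, 6, 8: se:g.ˈne.so:s.ˌpo.se.ˌso.lu.ˌke:.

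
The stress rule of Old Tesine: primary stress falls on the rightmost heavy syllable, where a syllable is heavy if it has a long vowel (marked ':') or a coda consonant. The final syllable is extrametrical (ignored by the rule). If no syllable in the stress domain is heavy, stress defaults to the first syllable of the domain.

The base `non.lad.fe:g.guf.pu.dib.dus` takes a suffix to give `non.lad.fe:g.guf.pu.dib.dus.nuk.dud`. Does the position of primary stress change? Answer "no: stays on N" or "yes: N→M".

Base `non.lad.fe:g.guf.pu.dib.dus` (7 syllables):
  The final syllable (7, dus) is extrametrical; the stress domain is syllables 1–6.
  Weights: 1 non H, 2 lad H, 3 fe:g H, 4 guf H, 5 pu L, 6 dib H.
  Heavy syllables in the domain: 1, 2, 3, 4, 6. The rightmost is syllable 6 (dib).
  → primary stress on syllable 6.
Suffixed `non.lad.fe:g.guf.pu.dib.dus.nuk.dud` (9 syllables):
  The final syllable (9, dud) is extrametrical; the stress domain is syllables 1–8.
  Weights: 1 non H, 2 lad H, 3 fe:g H, 4 guf H, 5 pu L, 6 dib H, 7 dus H, 8 nuk H.
  Heavy syllables in the domain: 1, 2, 3, 4, 6, 7, 8. The rightmost is syllable 8 (nuk).
  → primary stress on syllable 8.

yes: 6→8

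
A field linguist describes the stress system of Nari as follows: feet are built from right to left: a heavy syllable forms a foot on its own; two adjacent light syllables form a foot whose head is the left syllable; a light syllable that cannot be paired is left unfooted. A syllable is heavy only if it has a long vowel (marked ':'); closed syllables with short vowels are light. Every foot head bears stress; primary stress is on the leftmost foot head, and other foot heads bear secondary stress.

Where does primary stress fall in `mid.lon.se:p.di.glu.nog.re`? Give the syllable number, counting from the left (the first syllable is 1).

1

Weights: 1 mid L, 2 lon L, 3 se:p H, 4 di L, 5 glu L, 6 nog L, 7 re L.
Parse right to left (heavy = foot alone; LL = one foot; stranded L unfooted): (ˈmid.lon) (ˈse:p) (ˈdi.glu) (ˈnog.re).
Foot heads: 1, 3, 4, 6.
Primary stress on the leftmost head = syllable 1.
Primary stress: syllable 1 → ˈmid.lon.se:p.di.glu.nog.re.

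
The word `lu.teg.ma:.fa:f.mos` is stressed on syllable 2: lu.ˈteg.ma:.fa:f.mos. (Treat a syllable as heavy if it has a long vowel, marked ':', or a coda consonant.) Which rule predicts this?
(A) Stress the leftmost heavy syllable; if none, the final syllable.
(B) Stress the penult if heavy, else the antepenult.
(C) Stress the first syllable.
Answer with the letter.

Rule A → syllable 2 ✓.
Rule B → syllable 4 (observed: 2).
Rule C → syllable 1 (observed: 2).

A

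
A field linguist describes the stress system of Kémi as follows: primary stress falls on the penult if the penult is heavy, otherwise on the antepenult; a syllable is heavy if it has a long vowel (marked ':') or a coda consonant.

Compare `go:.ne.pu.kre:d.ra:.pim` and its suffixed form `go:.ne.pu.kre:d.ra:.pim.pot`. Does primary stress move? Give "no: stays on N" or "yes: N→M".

yes: 5→6

Base `go:.ne.pu.kre:d.ra:.pim` (6 syllables):
  Weights: 4 kre:d H, 5 ra: H, 6 pim H.
  The penult (syllable 5, ra:) is heavy, so it takes stress.
  → primary stress on syllable 5.
Suffixed `go:.ne.pu.kre:d.ra:.pim.pot` (7 syllables):
  Weights: 5 ra: H, 6 pim H, 7 pot H.
  The penult (syllable 6, pim) is heavy, so it takes stress.
  → primary stress on syllable 6.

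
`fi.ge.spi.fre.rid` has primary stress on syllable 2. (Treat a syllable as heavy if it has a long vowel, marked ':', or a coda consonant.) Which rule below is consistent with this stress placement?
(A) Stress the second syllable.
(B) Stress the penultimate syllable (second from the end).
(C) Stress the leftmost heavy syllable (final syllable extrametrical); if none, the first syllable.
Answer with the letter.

A

Rule A → syllable 2 ✓.
Rule B → syllable 4 (observed: 2).
Rule C → syllable 1 (observed: 2).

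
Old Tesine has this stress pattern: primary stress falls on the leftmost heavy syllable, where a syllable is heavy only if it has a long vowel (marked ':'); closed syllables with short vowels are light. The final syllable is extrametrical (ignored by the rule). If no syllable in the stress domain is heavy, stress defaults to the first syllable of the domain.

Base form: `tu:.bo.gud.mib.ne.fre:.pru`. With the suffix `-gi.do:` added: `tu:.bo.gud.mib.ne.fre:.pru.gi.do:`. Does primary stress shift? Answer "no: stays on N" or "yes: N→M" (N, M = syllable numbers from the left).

no: stays on 1

Base `tu:.bo.gud.mib.ne.fre:.pru` (7 syllables):
  The final syllable (7, pru) is extrametrical; the stress domain is syllables 1–6.
  Weights: 1 tu: H, 2 bo L, 3 gud L, 4 mib L, 5 ne L, 6 fre: H.
  Heavy syllables in the domain: 1, 6. The leftmost is syllable 1 (tu:).
  → primary stress on syllable 1.
Suffixed `tu:.bo.gud.mib.ne.fre:.pru.gi.do:` (9 syllables):
  The final syllable (9, do:) is extrametrical; the stress domain is syllables 1–8.
  Weights: 1 tu: H, 2 bo L, 3 gud L, 4 mib L, 5 ne L, 6 fre: H, 7 pru L, 8 gi L.
  Heavy syllables in the domain: 1, 6. The leftmost is syllable 1 (tu:).
  → primary stress on syllable 1.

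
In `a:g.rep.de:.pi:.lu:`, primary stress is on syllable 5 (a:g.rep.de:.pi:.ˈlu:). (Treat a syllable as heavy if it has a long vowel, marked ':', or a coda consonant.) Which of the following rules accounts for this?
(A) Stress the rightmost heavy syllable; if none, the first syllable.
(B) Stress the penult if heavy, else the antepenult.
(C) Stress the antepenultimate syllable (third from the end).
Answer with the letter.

A

Rule A → syllable 5 ✓.
Rule B → syllable 4 (observed: 5).
Rule C → syllable 3 (observed: 5).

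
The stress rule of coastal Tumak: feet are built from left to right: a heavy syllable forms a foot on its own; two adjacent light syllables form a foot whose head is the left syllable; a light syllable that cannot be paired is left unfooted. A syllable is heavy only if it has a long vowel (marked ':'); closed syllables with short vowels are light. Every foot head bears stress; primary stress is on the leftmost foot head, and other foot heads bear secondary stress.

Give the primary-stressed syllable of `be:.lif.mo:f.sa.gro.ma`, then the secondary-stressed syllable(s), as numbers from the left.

Weights: 1 be: H, 2 lif L, 3 mo:f H, 4 sa L, 5 gro L, 6 ma L.
Parse left to right (heavy = foot alone; LL = one foot; stranded L unfooted): (ˈbe:) lif (ˈmo:f) (ˈsa.gro) ma.
Foot heads: 1, 3, 4.
Primary stress on the leftmost head = syllable 1.
Secondary stress on 3, 4: ˈbe:.lif.ˌmo:f.ˌsa.gro.ma.

primary 1, secondary 3, 4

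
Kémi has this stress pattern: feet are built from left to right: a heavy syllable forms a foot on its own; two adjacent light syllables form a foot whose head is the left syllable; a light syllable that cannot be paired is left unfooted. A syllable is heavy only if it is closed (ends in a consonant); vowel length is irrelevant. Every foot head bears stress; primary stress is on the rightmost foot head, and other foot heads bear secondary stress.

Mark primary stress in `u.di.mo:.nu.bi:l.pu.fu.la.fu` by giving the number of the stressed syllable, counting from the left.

Weights: 1 u L, 2 di L, 3 mo: L, 4 nu L, 5 bi:l H, 6 pu L, 7 fu L, 8 la L, 9 fu L.
Parse left to right (heavy = foot alone; LL = one foot; stranded L unfooted): (ˈu.di) (ˈmo:.nu) (ˈbi:l) (ˈpu.fu) (ˈla.fu).
Foot heads: 1, 3, 5, 6, 8.
Primary stress on the rightmost head = syllable 8.
Primary stress: syllable 8 → u.di.mo:.nu.bi:l.pu.fu.ˈla.fu.

8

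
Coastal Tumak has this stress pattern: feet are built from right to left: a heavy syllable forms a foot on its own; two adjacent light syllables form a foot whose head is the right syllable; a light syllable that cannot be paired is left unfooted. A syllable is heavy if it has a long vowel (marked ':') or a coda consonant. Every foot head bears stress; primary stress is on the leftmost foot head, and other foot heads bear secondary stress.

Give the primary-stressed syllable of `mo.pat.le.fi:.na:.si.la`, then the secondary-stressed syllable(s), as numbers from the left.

Weights: 1 mo L, 2 pat H, 3 le L, 4 fi: H, 5 na: H, 6 si L, 7 la L.
Parse right to left (heavy = foot alone; LL = one foot; stranded L unfooted): mo (ˈpat) le (ˈfi:) (ˈna:) (si.ˈla).
Foot heads: 2, 4, 5, 7.
Primary stress on the leftmost head = syllable 2.
Secondary stress on 4, 5, 7: mo.ˈpat.le.ˌfi:.ˌna:.si.ˌla.

primary 2, secondary 4, 5, 7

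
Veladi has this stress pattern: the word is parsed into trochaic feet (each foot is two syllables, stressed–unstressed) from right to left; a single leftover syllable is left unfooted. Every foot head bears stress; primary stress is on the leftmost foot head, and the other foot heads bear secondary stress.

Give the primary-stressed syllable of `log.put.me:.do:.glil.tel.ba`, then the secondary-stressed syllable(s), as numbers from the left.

Parse right to left into trochaic (ˈσσ) feet: log (ˈput.me:) (ˈdo:.glil) (ˈtel.ba). Syllable 1 is left unfooted.
Foot heads (stressed positions): 2, 4, 6.
End Rule Leftmost: primary stress on the leftmost head = syllable 2.
Secondary stress on 4, 6: log.ˈput.me:.ˌdo:.glil.ˌtel.ba.

primary 2, secondary 4, 6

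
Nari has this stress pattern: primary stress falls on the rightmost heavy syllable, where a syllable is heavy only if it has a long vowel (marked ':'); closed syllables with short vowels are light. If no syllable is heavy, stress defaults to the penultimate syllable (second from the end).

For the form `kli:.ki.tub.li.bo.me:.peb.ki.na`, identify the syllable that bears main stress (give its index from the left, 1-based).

Weights: 1 kli: H, 2 ki L, 3 tub L, 4 li L, 5 bo L, 6 me: H, 7 peb L, 8 ki L, 9 na L.
Heavy syllables in the domain: 1, 6. The rightmost is syllable 6 (me:).
Primary stress: syllable 6 → kli:.ki.tub.li.bo.ˈme:.peb.ki.na.

6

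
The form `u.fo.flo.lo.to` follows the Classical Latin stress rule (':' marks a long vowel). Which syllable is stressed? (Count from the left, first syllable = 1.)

Classical Latin: stress the penult if heavy (long vowel or closed), else the antepenult.
Weights: 3 flo L, 4 lo L, 5 to L.
The penult (syllable 4, lo) is light, so stress falls on the antepenult (syllable 3, flo).
Stress on syllable 3: u.fo.ˈflo.lo.to.

3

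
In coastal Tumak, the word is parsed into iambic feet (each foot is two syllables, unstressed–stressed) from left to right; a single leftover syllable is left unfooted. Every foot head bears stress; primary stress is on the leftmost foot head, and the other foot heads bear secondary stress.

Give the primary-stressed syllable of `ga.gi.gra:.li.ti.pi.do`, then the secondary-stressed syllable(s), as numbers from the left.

primary 2, secondary 4, 6

Parse left to right into iambic (σˈσ) feet: (ga.ˈgi) (gra:.ˈli) (ti.ˈpi) do. Syllable 7 is left unfooted.
Foot heads (stressed positions): 2, 4, 6.
End Rule Leftmost: primary stress on the leftmost head = syllable 2.
Secondary stress on 4, 6: ga.ˈgi.gra:.ˌli.ti.ˌpi.do.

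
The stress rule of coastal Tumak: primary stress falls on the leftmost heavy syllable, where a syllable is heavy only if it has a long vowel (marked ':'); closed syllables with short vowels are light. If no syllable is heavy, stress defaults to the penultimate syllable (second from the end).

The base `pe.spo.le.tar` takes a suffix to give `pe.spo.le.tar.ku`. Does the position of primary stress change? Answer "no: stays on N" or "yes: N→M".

yes: 3→4

Base `pe.spo.le.tar` (4 syllables):
  Weights: 1 pe L, 2 spo L, 3 le L, 4 tar L.
  No heavy syllable in the domain; default to the penultimate syllable (second from the end) = syllable 3.
  → primary stress on syllable 3.
Suffixed `pe.spo.le.tar.ku` (5 syllables):
  Weights: 1 pe L, 2 spo L, 3 le L, 4 tar L, 5 ku L.
  No heavy syllable in the domain; default to the penultimate syllable (second from the end) = syllable 4.
  → primary stress on syllable 4.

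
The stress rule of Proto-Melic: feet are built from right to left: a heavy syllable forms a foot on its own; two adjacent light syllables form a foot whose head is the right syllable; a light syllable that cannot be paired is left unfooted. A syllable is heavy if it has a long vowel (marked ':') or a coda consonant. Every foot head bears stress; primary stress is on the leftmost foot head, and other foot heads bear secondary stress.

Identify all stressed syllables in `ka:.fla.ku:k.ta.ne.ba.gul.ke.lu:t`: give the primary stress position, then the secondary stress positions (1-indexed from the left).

Weights: 1 ka: H, 2 fla L, 3 ku:k H, 4 ta L, 5 ne L, 6 ba L, 7 gul H, 8 ke L, 9 lu:t H.
Parse right to left (heavy = foot alone; LL = one foot; stranded L unfooted): (ˈka:) fla (ˈku:k) ta (ne.ˈba) (ˈgul) ke (ˈlu:t).
Foot heads: 1, 3, 6, 7, 9.
Primary stress on the leftmost head = syllable 1.
Secondary stress on 3, 6, 7, 9: ˈka:.fla.ˌku:k.ta.ne.ˌba.ˌgul.ke.ˌlu:t.

primary 1, secondary 3, 6, 7, 9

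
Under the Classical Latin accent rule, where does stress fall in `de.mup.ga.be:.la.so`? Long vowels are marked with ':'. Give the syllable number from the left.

4

Classical Latin: stress the penult if heavy (long vowel or closed), else the antepenult.
Weights: 4 be: H, 5 la L, 6 so L.
The penult (syllable 5, la) is light, so stress falls on the antepenult (syllable 4, be:).
Stress on syllable 4: de.mup.ga.ˈbe:.la.so.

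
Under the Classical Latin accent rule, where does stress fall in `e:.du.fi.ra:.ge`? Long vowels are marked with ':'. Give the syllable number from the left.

4

Classical Latin: stress the penult if heavy (long vowel or closed), else the antepenult.
Weights: 3 fi L, 4 ra: H, 5 ge L.
The penult (syllable 4, ra:) is heavy, so it takes stress.
Stress on syllable 4: e:.du.fi.ˈra:.ge.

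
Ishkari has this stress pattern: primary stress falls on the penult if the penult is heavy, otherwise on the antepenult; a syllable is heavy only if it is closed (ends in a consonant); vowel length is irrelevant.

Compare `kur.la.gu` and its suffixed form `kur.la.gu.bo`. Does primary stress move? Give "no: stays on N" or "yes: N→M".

yes: 1→2

Base `kur.la.gu` (3 syllables):
  Weights: 1 kur H, 2 la L, 3 gu L.
  The penult (syllable 2, la) is light, so stress falls on the antepenult (syllable 1, kur).
  → primary stress on syllable 1.
Suffixed `kur.la.gu.bo` (4 syllables):
  Weights: 2 la L, 3 gu L, 4 bo L.
  The penult (syllable 3, gu) is light, so stress falls on the antepenult (syllable 2, la).
  → primary stress on syllable 2.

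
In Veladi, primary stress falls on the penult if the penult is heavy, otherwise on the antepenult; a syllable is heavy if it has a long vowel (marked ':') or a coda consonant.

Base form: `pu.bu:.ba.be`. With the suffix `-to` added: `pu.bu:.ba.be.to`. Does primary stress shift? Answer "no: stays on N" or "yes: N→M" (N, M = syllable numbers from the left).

yes: 2→3

Base `pu.bu:.ba.be` (4 syllables):
  Weights: 2 bu: H, 3 ba L, 4 be L.
  The penult (syllable 3, ba) is light, so stress falls on the antepenult (syllable 2, bu:).
  → primary stress on syllable 2.
Suffixed `pu.bu:.ba.be.to` (5 syllables):
  Weights: 3 ba L, 4 be L, 5 to L.
  The penult (syllable 4, be) is light, so stress falls on the antepenult (syllable 3, ba).
  → primary stress on syllable 3.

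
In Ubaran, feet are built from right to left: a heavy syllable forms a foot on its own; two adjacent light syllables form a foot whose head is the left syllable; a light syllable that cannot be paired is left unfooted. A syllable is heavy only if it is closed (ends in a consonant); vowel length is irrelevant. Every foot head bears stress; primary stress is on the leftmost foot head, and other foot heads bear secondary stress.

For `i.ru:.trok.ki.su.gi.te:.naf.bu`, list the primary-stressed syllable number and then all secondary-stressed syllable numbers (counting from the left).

primary 1, secondary 3, 4, 6, 8

Weights: 1 i L, 2 ru: L, 3 trok H, 4 ki L, 5 su L, 6 gi L, 7 te: L, 8 naf H, 9 bu L.
Parse right to left (heavy = foot alone; LL = one foot; stranded L unfooted): (ˈi.ru:) (ˈtrok) (ˈki.su) (ˈgi.te:) (ˈnaf) bu.
Foot heads: 1, 3, 4, 6, 8.
Primary stress on the leftmost head = syllable 1.
Secondary stress on 3, 4, 6, 8: ˈi.ru:.ˌtrok.ˌki.su.ˌgi.te:.ˌnaf.bu.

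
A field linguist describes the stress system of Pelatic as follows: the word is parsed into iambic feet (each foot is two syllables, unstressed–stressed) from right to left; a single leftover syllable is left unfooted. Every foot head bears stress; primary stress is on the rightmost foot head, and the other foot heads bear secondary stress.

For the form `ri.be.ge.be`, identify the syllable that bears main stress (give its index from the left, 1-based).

4

Parse right to left into iambic (σˈσ) feet: (ri.ˈbe) (ge.ˈbe).
Foot heads (stressed positions): 2, 4.
End Rule Rightmost: primary stress on the rightmost head = syllable 4.
Primary stress: syllable 4 → ri.be.ge.ˈbe.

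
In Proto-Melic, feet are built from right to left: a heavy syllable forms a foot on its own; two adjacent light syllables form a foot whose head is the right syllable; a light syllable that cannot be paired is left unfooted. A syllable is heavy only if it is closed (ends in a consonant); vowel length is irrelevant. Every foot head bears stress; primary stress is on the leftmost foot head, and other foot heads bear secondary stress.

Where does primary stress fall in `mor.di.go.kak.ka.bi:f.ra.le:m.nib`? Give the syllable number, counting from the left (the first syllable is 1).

Weights: 1 mor H, 2 di L, 3 go L, 4 kak H, 5 ka L, 6 bi:f H, 7 ra L, 8 le:m H, 9 nib H.
Parse right to left (heavy = foot alone; LL = one foot; stranded L unfooted): (ˈmor) (di.ˈgo) (ˈkak) ka (ˈbi:f) ra (ˈle:m) (ˈnib).
Foot heads: 1, 3, 4, 6, 8, 9.
Primary stress on the leftmost head = syllable 1.
Primary stress: syllable 1 → ˈmor.di.go.kak.ka.bi:f.ra.le:m.nib.

1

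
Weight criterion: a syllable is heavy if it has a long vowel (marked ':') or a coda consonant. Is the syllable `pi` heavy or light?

`pi`: short vowel, open (no coda). Short vowel, open → light.

light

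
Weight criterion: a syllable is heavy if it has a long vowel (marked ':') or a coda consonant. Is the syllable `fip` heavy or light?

`fip`: short vowel, closed (coda /p/). Closed → heavy.

heavy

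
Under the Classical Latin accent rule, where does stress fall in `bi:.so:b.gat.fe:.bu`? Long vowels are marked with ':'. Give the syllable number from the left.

4

Classical Latin: stress the penult if heavy (long vowel or closed), else the antepenult.
Weights: 3 gat H, 4 fe: H, 5 bu L.
The penult (syllable 4, fe:) is heavy, so it takes stress.
Stress on syllable 4: bi:.so:b.gat.ˈfe:.bu.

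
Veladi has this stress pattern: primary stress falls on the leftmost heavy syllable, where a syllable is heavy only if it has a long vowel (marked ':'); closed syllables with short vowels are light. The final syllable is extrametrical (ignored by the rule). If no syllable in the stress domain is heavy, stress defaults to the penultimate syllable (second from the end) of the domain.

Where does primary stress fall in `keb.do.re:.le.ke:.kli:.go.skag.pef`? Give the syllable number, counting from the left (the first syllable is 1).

The final syllable (9, pef) is extrametrical; the stress domain is syllables 1–8.
Weights: 1 keb L, 2 do L, 3 re: H, 4 le L, 5 ke: H, 6 kli: H, 7 go L, 8 skag L.
Heavy syllables in the domain: 3, 5, 6. The leftmost is syllable 3 (re:).
Primary stress: syllable 3 → keb.do.ˈre:.le.ke:.kli:.go.skag.pef.

3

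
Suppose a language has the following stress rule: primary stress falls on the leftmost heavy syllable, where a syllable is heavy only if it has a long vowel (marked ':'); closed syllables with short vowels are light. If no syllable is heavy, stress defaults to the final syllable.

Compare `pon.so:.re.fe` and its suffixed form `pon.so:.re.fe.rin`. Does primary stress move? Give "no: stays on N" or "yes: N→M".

no: stays on 2

Base `pon.so:.re.fe` (4 syllables):
  Weights: 1 pon L, 2 so: H, 3 re L, 4 fe L.
  Heavy syllables in the domain: 2. The leftmost is syllable 2 (so:).
  → primary stress on syllable 2.
Suffixed `pon.so:.re.fe.rin` (5 syllables):
  Weights: 1 pon L, 2 so: H, 3 re L, 4 fe L, 5 rin L.
  Heavy syllables in the domain: 2. The leftmost is syllable 2 (so:).
  → primary stress on syllable 2.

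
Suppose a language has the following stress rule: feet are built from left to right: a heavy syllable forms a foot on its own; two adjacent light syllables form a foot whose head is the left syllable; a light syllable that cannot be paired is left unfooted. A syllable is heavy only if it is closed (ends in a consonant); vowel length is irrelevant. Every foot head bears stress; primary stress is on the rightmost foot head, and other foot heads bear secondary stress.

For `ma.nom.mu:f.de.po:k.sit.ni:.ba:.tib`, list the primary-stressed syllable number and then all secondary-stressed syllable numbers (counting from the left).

primary 9, secondary 2, 3, 5, 6, 7

Weights: 1 ma L, 2 nom H, 3 mu:f H, 4 de L, 5 po:k H, 6 sit H, 7 ni: L, 8 ba: L, 9 tib H.
Parse left to right (heavy = foot alone; LL = one foot; stranded L unfooted): ma (ˈnom) (ˈmu:f) de (ˈpo:k) (ˈsit) (ˈni:.ba:) (ˈtib).
Foot heads: 2, 3, 5, 6, 7, 9.
Primary stress on the rightmost head = syllable 9.
Secondary stress on 2, 3, 5, 6, 7: ma.ˌnom.ˌmu:f.de.ˌpo:k.ˌsit.ˌni:.ba:.ˈtib.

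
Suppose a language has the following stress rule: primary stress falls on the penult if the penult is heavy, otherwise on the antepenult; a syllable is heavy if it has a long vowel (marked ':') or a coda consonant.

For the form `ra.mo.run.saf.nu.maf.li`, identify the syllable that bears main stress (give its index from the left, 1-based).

Weights: 5 nu L, 6 maf H, 7 li L.
The penult (syllable 6, maf) is heavy, so it takes stress.
Primary stress: syllable 6 → ra.mo.run.saf.nu.ˈmaf.li.

6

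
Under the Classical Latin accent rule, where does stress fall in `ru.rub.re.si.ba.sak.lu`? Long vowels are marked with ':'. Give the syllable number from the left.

6

Classical Latin: stress the penult if heavy (long vowel or closed), else the antepenult.
Weights: 5 ba L, 6 sak H, 7 lu L.
The penult (syllable 6, sak) is heavy, so it takes stress.
Stress on syllable 6: ru.rub.re.si.ba.ˈsak.lu.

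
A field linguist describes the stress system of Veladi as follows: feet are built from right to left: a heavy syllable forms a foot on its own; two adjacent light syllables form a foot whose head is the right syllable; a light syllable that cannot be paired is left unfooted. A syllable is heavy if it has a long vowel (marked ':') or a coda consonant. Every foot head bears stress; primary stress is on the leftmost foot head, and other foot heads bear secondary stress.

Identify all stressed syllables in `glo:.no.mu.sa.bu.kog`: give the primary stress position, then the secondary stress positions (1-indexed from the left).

primary 1, secondary 3, 5, 6

Weights: 1 glo: H, 2 no L, 3 mu L, 4 sa L, 5 bu L, 6 kog H.
Parse right to left (heavy = foot alone; LL = one foot; stranded L unfooted): (ˈglo:) (no.ˈmu) (sa.ˈbu) (ˈkog).
Foot heads: 1, 3, 5, 6.
Primary stress on the leftmost head = syllable 1.
Secondary stress on 3, 5, 6: ˈglo:.no.ˌmu.sa.ˌbu.ˌkog.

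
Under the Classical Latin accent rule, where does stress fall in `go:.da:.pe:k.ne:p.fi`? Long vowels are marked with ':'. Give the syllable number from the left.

4

Classical Latin: stress the penult if heavy (long vowel or closed), else the antepenult.
Weights: 3 pe:k H, 4 ne:p H, 5 fi L.
The penult (syllable 4, ne:p) is heavy, so it takes stress.
Stress on syllable 4: go:.da:.pe:k.ˈne:p.fi.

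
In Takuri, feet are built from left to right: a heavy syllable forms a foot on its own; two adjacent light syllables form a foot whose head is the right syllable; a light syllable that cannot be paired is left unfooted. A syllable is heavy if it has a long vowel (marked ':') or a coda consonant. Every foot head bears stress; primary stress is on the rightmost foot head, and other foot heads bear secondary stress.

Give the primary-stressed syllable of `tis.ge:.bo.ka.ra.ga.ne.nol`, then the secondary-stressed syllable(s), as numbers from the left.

primary 8, secondary 1, 2, 4, 6

Weights: 1 tis H, 2 ge: H, 3 bo L, 4 ka L, 5 ra L, 6 ga L, 7 ne L, 8 nol H.
Parse left to right (heavy = foot alone; LL = one foot; stranded L unfooted): (ˈtis) (ˈge:) (bo.ˈka) (ra.ˈga) ne (ˈnol).
Foot heads: 1, 2, 4, 6, 8.
Primary stress on the rightmost head = syllable 8.
Secondary stress on 1, 2, 4, 6: ˌtis.ˌge:.bo.ˌka.ra.ˌga.ne.ˈnol.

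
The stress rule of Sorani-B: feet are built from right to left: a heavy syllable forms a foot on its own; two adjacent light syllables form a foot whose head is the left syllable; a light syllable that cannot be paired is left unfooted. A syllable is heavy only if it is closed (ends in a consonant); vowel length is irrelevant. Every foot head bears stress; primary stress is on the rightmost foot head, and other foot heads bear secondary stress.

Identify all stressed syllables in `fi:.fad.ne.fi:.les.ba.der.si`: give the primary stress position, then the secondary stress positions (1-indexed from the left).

primary 7, secondary 2, 3, 5

Weights: 1 fi: L, 2 fad H, 3 ne L, 4 fi: L, 5 les H, 6 ba L, 7 der H, 8 si L.
Parse right to left (heavy = foot alone; LL = one foot; stranded L unfooted): fi: (ˈfad) (ˈne.fi:) (ˈles) ba (ˈder) si.
Foot heads: 2, 3, 5, 7.
Primary stress on the rightmost head = syllable 7.
Secondary stress on 2, 3, 5: fi:.ˌfad.ˌne.fi:.ˌles.ba.ˈder.si.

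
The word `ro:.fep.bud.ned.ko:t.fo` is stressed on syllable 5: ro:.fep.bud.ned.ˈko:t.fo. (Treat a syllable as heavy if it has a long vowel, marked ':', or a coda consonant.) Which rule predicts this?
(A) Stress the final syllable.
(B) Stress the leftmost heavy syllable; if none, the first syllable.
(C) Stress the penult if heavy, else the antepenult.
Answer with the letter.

C

Rule A → syllable 6 (observed: 5).
Rule B → syllable 1 (observed: 5).
Rule C → syllable 5 ✓.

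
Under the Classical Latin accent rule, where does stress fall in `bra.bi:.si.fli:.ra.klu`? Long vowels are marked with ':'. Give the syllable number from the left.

4

Classical Latin: stress the penult if heavy (long vowel or closed), else the antepenult.
Weights: 4 fli: H, 5 ra L, 6 klu L.
The penult (syllable 5, ra) is light, so stress falls on the antepenult (syllable 4, fli:).
Stress on syllable 4: bra.bi:.si.ˈfli:.ra.klu.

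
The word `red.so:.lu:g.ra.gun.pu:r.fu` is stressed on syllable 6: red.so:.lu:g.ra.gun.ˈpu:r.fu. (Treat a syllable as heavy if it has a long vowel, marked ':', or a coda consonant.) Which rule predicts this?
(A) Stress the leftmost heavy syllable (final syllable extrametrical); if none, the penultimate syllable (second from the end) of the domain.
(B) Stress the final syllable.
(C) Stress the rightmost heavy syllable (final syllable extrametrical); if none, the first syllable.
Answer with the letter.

Rule A → syllable 1 (observed: 6).
Rule B → syllable 7 (observed: 6).
Rule C → syllable 6 ✓.

C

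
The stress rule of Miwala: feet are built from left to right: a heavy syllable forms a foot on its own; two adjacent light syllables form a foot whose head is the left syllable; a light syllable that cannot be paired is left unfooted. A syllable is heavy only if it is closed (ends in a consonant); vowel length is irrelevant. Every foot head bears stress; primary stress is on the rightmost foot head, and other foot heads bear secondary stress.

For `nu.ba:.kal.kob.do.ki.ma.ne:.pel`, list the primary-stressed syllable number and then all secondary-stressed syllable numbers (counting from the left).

primary 9, secondary 1, 3, 4, 5, 7

Weights: 1 nu L, 2 ba: L, 3 kal H, 4 kob H, 5 do L, 6 ki L, 7 ma L, 8 ne: L, 9 pel H.
Parse left to right (heavy = foot alone; LL = one foot; stranded L unfooted): (ˈnu.ba:) (ˈkal) (ˈkob) (ˈdo.ki) (ˈma.ne:) (ˈpel).
Foot heads: 1, 3, 4, 5, 7, 9.
Primary stress on the rightmost head = syllable 9.
Secondary stress on 1, 3, 4, 5, 7: ˌnu.ba:.ˌkal.ˌkob.ˌdo.ki.ˌma.ne:.ˈpel.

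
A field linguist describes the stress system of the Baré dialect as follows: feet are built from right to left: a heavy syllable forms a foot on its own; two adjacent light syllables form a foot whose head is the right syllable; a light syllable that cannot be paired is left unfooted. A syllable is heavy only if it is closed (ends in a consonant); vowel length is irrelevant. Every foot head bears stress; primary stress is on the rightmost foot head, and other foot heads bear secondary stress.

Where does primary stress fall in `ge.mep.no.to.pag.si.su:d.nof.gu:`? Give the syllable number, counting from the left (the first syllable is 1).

8

Weights: 1 ge L, 2 mep H, 3 no L, 4 to L, 5 pag H, 6 si L, 7 su:d H, 8 nof H, 9 gu: L.
Parse right to left (heavy = foot alone; LL = one foot; stranded L unfooted): ge (ˈmep) (no.ˈto) (ˈpag) si (ˈsu:d) (ˈnof) gu:.
Foot heads: 2, 4, 5, 7, 8.
Primary stress on the rightmost head = syllable 8.
Primary stress: syllable 8 → ge.mep.no.to.pag.si.su:d.ˈnof.gu:.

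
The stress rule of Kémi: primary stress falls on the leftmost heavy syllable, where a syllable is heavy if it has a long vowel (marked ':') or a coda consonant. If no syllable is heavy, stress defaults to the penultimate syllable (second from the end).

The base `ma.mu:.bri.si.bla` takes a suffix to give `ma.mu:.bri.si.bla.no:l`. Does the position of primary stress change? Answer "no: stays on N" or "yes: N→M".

no: stays on 2

Base `ma.mu:.bri.si.bla` (5 syllables):
  Weights: 1 ma L, 2 mu: H, 3 bri L, 4 si L, 5 bla L.
  Heavy syllables in the domain: 2. The leftmost is syllable 2 (mu:).
  → primary stress on syllable 2.
Suffixed `ma.mu:.bri.si.bla.no:l` (6 syllables):
  Weights: 1 ma L, 2 mu: H, 3 bri L, 4 si L, 5 bla L, 6 no:l H.
  Heavy syllables in the domain: 2, 6. The leftmost is syllable 2 (mu:).
  → primary stress on syllable 2.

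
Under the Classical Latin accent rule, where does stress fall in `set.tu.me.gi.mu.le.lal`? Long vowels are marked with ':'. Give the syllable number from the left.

5

Classical Latin: stress the penult if heavy (long vowel or closed), else the antepenult.
Weights: 5 mu L, 6 le L, 7 lal H.
The penult (syllable 6, le) is light, so stress falls on the antepenult (syllable 5, mu).
Stress on syllable 5: set.tu.me.gi.ˈmu.le.lal.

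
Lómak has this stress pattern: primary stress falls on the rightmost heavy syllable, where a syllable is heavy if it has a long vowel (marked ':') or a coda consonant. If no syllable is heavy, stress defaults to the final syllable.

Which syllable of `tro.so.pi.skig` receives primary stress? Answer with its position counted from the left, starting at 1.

Weights: 1 tro L, 2 so L, 3 pi L, 4 skig H.
Heavy syllables in the domain: 4. The rightmost is syllable 4 (skig).
Primary stress: syllable 4 → tro.so.pi.ˈskig.

4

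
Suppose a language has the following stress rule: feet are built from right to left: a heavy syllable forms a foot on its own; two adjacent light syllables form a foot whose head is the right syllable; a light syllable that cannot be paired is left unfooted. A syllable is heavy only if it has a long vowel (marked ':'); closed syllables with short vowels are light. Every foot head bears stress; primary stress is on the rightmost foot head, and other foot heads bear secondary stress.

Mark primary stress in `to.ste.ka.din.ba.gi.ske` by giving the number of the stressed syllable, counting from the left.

Weights: 1 to L, 2 ste L, 3 ka L, 4 din L, 5 ba L, 6 gi L, 7 ske L.
Parse right to left (heavy = foot alone; LL = one foot; stranded L unfooted): to (ste.ˈka) (din.ˈba) (gi.ˈske).
Foot heads: 3, 5, 7.
Primary stress on the rightmost head = syllable 7.
Primary stress: syllable 7 → to.ste.ka.din.ba.gi.ˈske.

7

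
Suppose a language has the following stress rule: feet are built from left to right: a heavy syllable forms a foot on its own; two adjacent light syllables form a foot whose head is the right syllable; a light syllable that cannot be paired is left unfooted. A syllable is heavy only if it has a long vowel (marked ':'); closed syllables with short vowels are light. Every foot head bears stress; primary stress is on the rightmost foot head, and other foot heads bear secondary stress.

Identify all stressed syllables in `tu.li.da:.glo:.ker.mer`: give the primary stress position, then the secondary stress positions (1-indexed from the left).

primary 6, secondary 2, 3, 4

Weights: 1 tu L, 2 li L, 3 da: H, 4 glo: H, 5 ker L, 6 mer L.
Parse left to right (heavy = foot alone; LL = one foot; stranded L unfooted): (tu.ˈli) (ˈda:) (ˈglo:) (ker.ˈmer).
Foot heads: 2, 3, 4, 6.
Primary stress on the rightmost head = syllable 6.
Secondary stress on 2, 3, 4: tu.ˌli.ˌda:.ˌglo:.ker.ˈmer.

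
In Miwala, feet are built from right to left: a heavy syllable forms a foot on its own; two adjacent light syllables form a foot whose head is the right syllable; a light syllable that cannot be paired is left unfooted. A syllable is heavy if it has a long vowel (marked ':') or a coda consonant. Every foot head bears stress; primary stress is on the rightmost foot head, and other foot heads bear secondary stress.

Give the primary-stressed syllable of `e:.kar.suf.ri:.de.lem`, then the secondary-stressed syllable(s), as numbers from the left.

primary 6, secondary 1, 2, 3, 4

Weights: 1 e: H, 2 kar H, 3 suf H, 4 ri: H, 5 de L, 6 lem H.
Parse right to left (heavy = foot alone; LL = one foot; stranded L unfooted): (ˈe:) (ˈkar) (ˈsuf) (ˈri:) de (ˈlem).
Foot heads: 1, 2, 3, 4, 6.
Primary stress on the rightmost head = syllable 6.
Secondary stress on 1, 2, 3, 4: ˌe:.ˌkar.ˌsuf.ˌri:.de.ˈlem.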